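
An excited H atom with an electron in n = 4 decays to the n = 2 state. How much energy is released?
2.551 eV

The energy levels are E_n = -13.6057 eV / n².

Energy at n = 4: E_4 = -13.6057 / 4² = -0.850356 eV
Energy at n = 2: E_2 = -13.6057 / 2² = -3.401425 eV

For emission (electron falling to lower state), the photon energy is:
E_photon = E_4 - E_2 = |-0.850356 - (-3.401425)|
E_photon = 2.551 eV

This energy is carried away by the emitted photon.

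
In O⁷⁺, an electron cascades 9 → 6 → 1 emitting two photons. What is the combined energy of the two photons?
860.01 eV

The energy levels of O⁷⁺ are E_n = -13.6057 × 8² / n² eV.

First transition (9 → 6):
ΔE₁ = |E_6 - E_9|
ΔE₁ = |-24.18791111 - (-10.75018272)| = 13.43773 eV

Second transition (6 → 1):
ΔE₂ = |E_1 - E_6|
ΔE₂ = |-870.76480000 - (-24.18791111)| = 846.57689 eV

Total energy released:
E_total = ΔE₁ + ΔE₂ = 13.43773 + 846.57689 = 860.01 eV

Note: This equals the direct transition 9 → 1: 860.01 eV ✓
Energy is conserved regardless of the path taken.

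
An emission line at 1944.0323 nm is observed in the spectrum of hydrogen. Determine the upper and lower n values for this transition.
n = 8 → n = 4

First, find the photon energy from the wavelength (hc = 1239.84 eV·nm):
E = hc/λ = 1239.84 eV·nm / 1944.0323 nm = 0.63776718 eV

The energy levels of hydrogen satisfy E_n = -13.6057 / n² eV, so an emission n_i → n_f releases
ΔE = 13.6057 × (1/n_f² − 1/n_i²) eV.

Setting ΔE equal to the photon energy:
1/n_f² − 1/n_i² = 0.63776718 / 13.6057 = 0.046874999

Since 1/n_i² must be positive, we need 1/n_f² > 0.046874999, i.e. n_f ≤ 4. For each allowed n_f, solve n_i = (1/n_f² − 0.046874999)^(−1/2) and check whether it is a whole number:
  n_f = 1: 1/n_i² = 1.000000000 − 0.046874999 = 0.953125001 → n_i = 1.024  (not an integer) ✗
  n_f = 2: 1/n_i² = 0.250000000 − 0.046874999 = 0.203125001 → n_i = 2.219  (not an integer) ✗
  n_f = 3: 1/n_i² = 0.111111111 − 0.046874999 = 0.064236112 → n_i = 3.946  (not an integer) ✗
  n_f = 4: 1/n_i² = 0.062500000 − 0.046874999 = 0.015625001 → n_i = 8.000  → integer, n_i = 8 ✓

Only n_f = 4 gives an integer upper level, n_i = 8.

The transition is from n = 8 to n = 4 (emission).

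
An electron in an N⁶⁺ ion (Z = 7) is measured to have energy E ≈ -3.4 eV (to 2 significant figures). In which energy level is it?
n = 14

The exact energy levels follow E_n = -13.6057 Z² / n² eV with Z = 7.

The measured value (-3.4 eV) is reported to only 2 significant figures, so we must test candidate n values and see which one matches to that precision.

Candidate energies:
  n = 12:  E = -13.6057 × 7² / 12² = -4.629717 eV
  n = 13:  E = -13.6057 × 7² / 13² = -3.944848 eV
  n = 14:  E = -13.6057 × 7² / 14² = -3.401425 eV  ← matches
  n = 15:  E = -13.6057 × 7² / 15² = -2.963019 eV
  n = 16:  E = -13.6057 × 7² / 16² = -2.604216 eV

Checking against the measurement of -3.4 eV (2 sig figs), only n = 14 agrees:
E_14 = -3.401425 eV, which rounds to -3.4 eV ✓

Therefore n = 14.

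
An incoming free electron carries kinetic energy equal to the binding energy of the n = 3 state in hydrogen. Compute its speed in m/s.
7.292e+05 m/s (or 0.24325% of c)

The binding energy at n = 3 for hydrogen is:
E_3 = -13.6057/3² = -1.5117444 eV
|E_3| = 1.5117444 eV

Convert to Joules:
KE = 1.5117444 eV × (1.602177 × 10⁻¹⁹ J/eV) = 2.42208e-19 J

Using KE = ½mv²:
v = √(2·KE/m_e)
v = √(2 × 2.42208e-19 J / 9.10938 × 10⁻³¹ kg)
v = 7.292e+05 m/s

This is approximately 0.24325% the speed of light.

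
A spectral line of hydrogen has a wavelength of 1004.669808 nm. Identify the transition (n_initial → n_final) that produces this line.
n = 7 → n = 3

First, find the photon energy from the wavelength (hc = 1239.84 eV·nm):
E = hc/λ = 1239.84 eV·nm / 1004.669808 nm = 1.2340771 eV

The energy levels of hydrogen satisfy E_n = -13.6057 / n² eV, so an emission n_i → n_f releases
ΔE = 13.6057 × (1/n_f² − 1/n_i²) eV.

Setting ΔE equal to the photon energy:
1/n_f² − 1/n_i² = 1.2340771 / 13.6057 = 0.090702948

Since 1/n_i² must be positive, we need 1/n_f² > 0.090702948, i.e. n_f ≤ 3. For each allowed n_f, solve n_i = (1/n_f² − 0.090702948)^(−1/2) and check whether it is a whole number:
  n_f = 1: 1/n_i² = 1.000000000 − 0.090702948 = 0.909297052 → n_i = 1.049  (not an integer) ✗
  n_f = 2: 1/n_i² = 0.250000000 − 0.090702948 = 0.159297052 → n_i = 2.506  (not an integer) ✗
  n_f = 3: 1/n_i² = 0.111111111 − 0.090702948 = 0.020408163 → n_i = 7.000  → integer, n_i = 7 ✓

Only n_f = 3 gives an integer upper level, n_i = 7.

The transition is from n = 7 to n = 3 (emission).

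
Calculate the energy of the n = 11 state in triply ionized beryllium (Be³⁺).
-1.799101 eV

For hydrogen-like ions, the energy levels scale with Z²:
E_n = -13.6057 Z² / n² eV

For Be³⁺ (Z = 4) at n = 11:
E_11 = -13.6057 × 4² / 11²
E_11 = -13.6057 × 16 / 121
E_11 = -217.6912 / 121
E_11 = -1.799101 eV

The energy is 16 times more negative than hydrogen at the same n due to the stronger nuclear charge.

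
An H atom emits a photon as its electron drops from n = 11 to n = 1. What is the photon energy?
13.49 eV

The energy levels are E_n = -13.6057 eV / n².

Energy at n = 11: E_11 = -13.6057 / 11² = -0.11244 eV
Energy at n = 1: E_1 = -13.6057 / 1² = -13.60570 eV

For emission (electron falling to lower state), the photon energy is:
E_photon = E_11 - E_1 = |-0.11244 - (-13.60570)|
E_photon = 13.49 eV

This energy is carried away by the emitted photon.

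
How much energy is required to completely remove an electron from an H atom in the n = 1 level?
13.61 eV

The ionization energy is the energy needed to remove the electron completely (n → ∞).

For hydrogen, E_n = -13.6057 eV / n².

At n = 1: E_1 = -13.6057 / 1² = -13.60570 eV
At n = ∞: E_∞ = 0 eV

Ionization energy = E_∞ - E_1 = 0 - (-13.60570) = 13.60570 eV
Ionization energy ≈ 13.61 eV

This is also called the binding energy of the electron in state n = 1.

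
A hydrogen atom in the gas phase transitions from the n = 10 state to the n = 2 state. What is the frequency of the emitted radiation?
7.896e+14 Hz

First, find the transition energy:
E_10 = -13.6057 / 10² = -0.136057 eV
E_2 = -13.6057 / 2² = -3.401425 eV
|ΔE| = |E_2 - E_10| = 3.265368 eV

Convert to Joules: E = 3.265368 eV × (1.602177 × 10⁻¹⁹ J/eV) = 5.23170e-19 J

Using E = hf:
f = E/h = 5.23170e-19 J / (6.62607 × 10⁻³⁴ J·s)
f = 7.896e+14 Hz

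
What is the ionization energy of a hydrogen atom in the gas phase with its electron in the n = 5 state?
0.54423 eV

The ionization energy is the energy needed to remove the electron completely (n → ∞).

For hydrogen, E_n = -13.6057 eV / n².

At n = 5: E_5 = -13.6057 / 5² = -0.54422800 eV
At n = ∞: E_∞ = 0 eV

Ionization energy = E_∞ - E_5 = 0 - (-0.54422800) = 0.54422800 eV
Ionization energy ≈ 0.54423 eV

This is also called the binding energy of the electron in state n = 5.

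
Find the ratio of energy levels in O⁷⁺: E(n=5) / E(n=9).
3.24

Using E_n = -13.6057 Z² / n² eV with Z = 8:

E_5 = -13.6057 × 8² / 5² = -870.7648 / 25 = -34.83059200 eV
E_9 = -13.6057 × 8² / 9² = -870.7648 / 81 = -10.75018272 eV

The ratio is:
E_5/E_9 = (-34.83059200) / (-10.75018272)
E_5/E_9 = (-870.7648/25) / (-870.7648/81)
E_5/E_9 = 81/25
E_5/E_9 = 3.24
(Note: the Z² factors cancel in the ratio.)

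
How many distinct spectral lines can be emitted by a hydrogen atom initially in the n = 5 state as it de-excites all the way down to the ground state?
10

The electron can occupy levels n = 1, 2, ..., 5 during de-excitation — that is m = 5 - 1 + 1 = 5 distinct levels.

The number of distinct spectral lines equals the number of ways to choose 2 of these m levels (each pair gives one possible emission transition):

Number of lines = m(m-1)/2 = 5×4/2 = 10

These correspond to all possible transitions between the 5 levels:
5 → 4, 5 → 3, 5 → 2, 5 → 1, 4 → 3, 4 → 2, 4 → 1, 3 → 2...

Each transition produces a photon with a unique energy (and thus wavelength). This count does not depend on Z.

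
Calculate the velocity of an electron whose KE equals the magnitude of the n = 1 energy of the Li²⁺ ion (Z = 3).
6.56e+06 m/s (or 2.19% of c)

The binding energy at n = 1 for Li²⁺ is:
E_1 = -13.6057 × 3²/1² = -122.4513 eV
|E_1| = 122.4513 eV

Convert to Joules:
KE = 122.4513 eV × (1.602177 × 10⁻¹⁹ J/eV) = 1.9619e-17 J

Using KE = ½mv²:
v = √(2·KE/m_e)
v = √(2 × 1.9619e-17 J / 9.10938 × 10⁻³¹ kg)
v = 6.56e+06 m/s

This is approximately 2.19% the speed of light.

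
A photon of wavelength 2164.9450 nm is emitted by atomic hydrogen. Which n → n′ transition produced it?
n = 7 → n = 4

First, find the photon energy from the wavelength (hc = 1239.84 eV·nm):
E = hc/λ = 1239.84 eV·nm / 2164.9450 nm = 0.57268891 eV

The energy levels of hydrogen satisfy E_n = -13.6057 / n² eV, so an emission n_i → n_f releases
ΔE = 13.6057 × (1/n_f² − 1/n_i²) eV.

Setting ΔE equal to the photon energy:
1/n_f² − 1/n_i² = 0.57268891 / 13.6057 = 0.042091837

Since 1/n_i² must be positive, we need 1/n_f² > 0.042091837, i.e. n_f ≤ 4. For each allowed n_f, solve n_i = (1/n_f² − 0.042091837)^(−1/2) and check whether it is a whole number:
  n_f = 1: 1/n_i² = 1.000000000 − 0.042091837 = 0.957908163 → n_i = 1.022  (not an integer) ✗
  n_f = 2: 1/n_i² = 0.250000000 − 0.042091837 = 0.207908163 → n_i = 2.193  (not an integer) ✗
  n_f = 3: 1/n_i² = 0.111111111 − 0.042091837 = 0.069019274 → n_i = 3.806  (not an integer) ✗
  n_f = 4: 1/n_i² = 0.062500000 − 0.042091837 = 0.020408163 → n_i = 7.000  → integer, n_i = 7 ✓

Only n_f = 4 gives an integer upper level, n_i = 7.

The transition is from n = 7 to n = 4 (emission).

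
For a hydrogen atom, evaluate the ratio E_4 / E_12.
9.000

Using E_n = -13.6057 Z² / n² eV with Z = 1:

E_4 = -13.6057 / 4² = -13.6057 / 16 = -0.850356250 eV
E_12 = -13.6057 / 12² = -13.6057 / 144 = -0.094484028 eV

The ratio is:
E_4/E_12 = (-0.850356250) / (-0.094484028)
E_4/E_12 = (-13.6057/16) / (-13.6057/144)
E_4/E_12 = 144/16
E_4/E_12 = 9.000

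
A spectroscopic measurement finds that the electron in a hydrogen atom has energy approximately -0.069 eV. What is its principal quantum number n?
n = 14

The exact energy levels follow E_n = -13.6057 eV / n².

The measured value (-0.069 eV) is reported to only 2 significant figures, so we must test candidate n values and see which one matches to that precision.

Candidate energies:
  n = 12:  E = -13.6057/12² = -0.09448 eV
  n = 13:  E = -13.6057/13² = -0.08051 eV
  n = 14:  E = -13.6057/14² = -0.06942 eV  ← matches
  n = 15:  E = -13.6057/15² = -0.06047 eV
  n = 16:  E = -13.6057/16² = -0.05315 eV

Checking against the measurement of -0.069 eV (2 sig figs), only n = 14 agrees:
E_14 = -0.06942 eV, which rounds to -0.069 eV ✓

Therefore n = 14.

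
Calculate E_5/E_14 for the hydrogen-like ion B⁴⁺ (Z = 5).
7.84000

Using E_n = -13.6057 Z² / n² eV with Z = 5:

E_5 = -13.6057 × 5² / 5² = -340.1425 / 25 = -13.60570000000 eV
E_14 = -13.6057 × 5² / 14² = -340.1425 / 196 = -1.73542091837 eV

The ratio is:
E_5/E_14 = (-13.60570000000) / (-1.73542091837)
E_5/E_14 = (-340.1425/25) / (-340.1425/196)
E_5/E_14 = 196/25
E_5/E_14 = 7.84000
(Note: the Z² factors cancel in the ratio.)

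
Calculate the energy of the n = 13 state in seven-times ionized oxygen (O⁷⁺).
-5.15245 eV

For hydrogen-like ions, the energy levels scale with Z²:
E_n = -13.6057 Z² / n² eV

For O⁷⁺ (Z = 8) at n = 13:
E_13 = -13.6057 × 8² / 13²
E_13 = -13.6057 × 64 / 169
E_13 = -870.7648 / 169
E_13 = -5.15245 eV

The energy is 64 times more negative than hydrogen at the same n due to the stronger nuclear charge.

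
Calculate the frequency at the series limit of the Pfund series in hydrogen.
1.3159e+14 Hz

The series limit corresponds to the transition from n = ∞ to n = 5.
This is the highest energy (shortest wavelength) transition in the Pfund series.

E_∞ = 0 eV
E_5 = -13.6057 / 5² = -0.54422800 eV

Energy at series limit:
ΔE = E_∞ - E_5 = 0 - (-0.54422800) = 0.54422800 eV
E = 0.54422800 eV × (1.602177 × 10⁻¹⁹ J/eV) = 8.719496e-20 J
f = E/h = 8.719496e-20 J / (6.62607 × 10⁻³⁴ J·s) = 1.3159e+14 Hz

This energy equals the ionization energy from the n = 5 state of hydrogen.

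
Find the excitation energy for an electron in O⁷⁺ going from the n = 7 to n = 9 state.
7.021 eV

The energy levels of a hydrogen-like atom are E_n = -13.6057 Z² eV / n².

Energy at n = 7: E_7 = -13.6057 × 8² / 7² = -17.770710 eV
Energy at n = 9: E_9 = -13.6057 × 8² / 9² = -10.750183 eV

The excitation energy is the difference:
ΔE = E_9 - E_7
ΔE = -10.750183 - (-17.770710)
ΔE = 7.021 eV

Since this is positive, energy must be absorbed (photon absorption).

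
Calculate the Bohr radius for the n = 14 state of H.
10.3719 nm (or 103.7187 Å)

The Bohr radius formula is:
r_n = n² a₀ / Z

where a₀ = 0.0529177 nm is the Bohr radius.

For H (Z = 1) at n = 14:
r_14 = 14² × 0.0529177 nm / 1
r_14 = 196 × 0.0529177 nm / 1
r_14 = 10.37187 nm / 1
r_14 = 10.3719 nm

The electron orbits at approximately 10.3719 nm from the nucleus.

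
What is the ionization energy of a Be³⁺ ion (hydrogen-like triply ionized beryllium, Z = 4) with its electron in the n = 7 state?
4.44 eV

The ionization energy is the energy needed to remove the electron completely (n → ∞).

For a hydrogen-like ion with Z = 4, E_n = -13.6057 Z² / n² eV.

At n = 7: E_7 = -13.6057 × 4² / 7² = -4.44268 eV
At n = ∞: E_∞ = 0 eV

Ionization energy = E_∞ - E_7 = 0 - (-4.44268) = 4.44268 eV
Ionization energy ≈ 4.44 eV

This is also called the binding energy of the electron in state n = 7.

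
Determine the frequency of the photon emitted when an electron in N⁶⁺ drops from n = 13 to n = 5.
5.49e+15 Hz

First, find the transition energy:
E_13 = -13.6057 × 7² / 13² = -3.94484793 eV
E_5 = -13.6057 × 7² / 5² = -26.66717200 eV
|ΔE| = |E_5 - E_13| = 22.72232407 eV

Convert to Joules: E = 22.72232407 eV × (1.602177 × 10⁻¹⁹ J/eV) = 3.6405e-18 J

Using E = hf:
f = E/h = 3.6405e-18 J / (6.62607 × 10⁻³⁴ J·s)
f = 5.49e+15 Hz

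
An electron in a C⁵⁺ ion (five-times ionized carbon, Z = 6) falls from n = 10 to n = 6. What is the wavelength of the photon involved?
142.38518 nm

First, find the transition energy using E_n = -13.6057 Z² / n² eV:
E_10 = -13.6057 × 6² / 10² = -4.898052000 eV
E_6 = -13.6057 × 6² / 6² = -13.605700000 eV

Photon energy: |ΔE| = |E_6 - E_10| = 8.707648000 eV

Convert to wavelength using E = hc/λ with hc = 1239.84 eV·nm:
λ = hc/E = 1239.84 eV·nm / 8.707648000 eV
λ = 142.38518 nm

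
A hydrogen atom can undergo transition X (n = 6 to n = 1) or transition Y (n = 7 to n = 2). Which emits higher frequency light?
6 → 1

Calculate the energy for each transition:

Transition 6 → 1:
ΔE₁ = |E_1 - E_6| = |-13.6057/1² - (-13.6057/6²)|
ΔE₁ = |-13.60570000 - (-0.37793611)| = 13.22776 eV

Transition 7 → 2:
ΔE₂ = |E_2 - E_7| = |-13.6057/2² - (-13.6057/7²)|
ΔE₂ = |-3.40142500 - (-0.27766735)| = 3.12376 eV

Since 13.22776 eV > 3.12376 eV, the transition 6 → 1 emits the more energetic photon.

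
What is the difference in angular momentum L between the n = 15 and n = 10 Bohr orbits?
5.2729e-34 J·s (or 5ℏ)

In the Bohr model, L_n = nℏ where ℏ = 1.054572e-34 J·s.

L_15 = 15ℏ = 1.581858e-33 J·s
L_10 = 10ℏ = 1.054572e-33 J·s

ΔL = L_15 - L_10 = (15 - 10)ℏ = 5ℏ
ΔL = 5 × 1.054572e-34 J·s = 5.2729e-34 J·s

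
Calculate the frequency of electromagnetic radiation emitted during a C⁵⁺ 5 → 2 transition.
2.4871e+16 Hz

First, find the transition energy:
E_5 = -13.6057 × 6² / 5² = -19.592208 eV
E_2 = -13.6057 × 6² / 2² = -122.451300 eV
|ΔE| = |E_2 - E_5| = 102.859092 eV

Convert to Joules: E = 102.859092 eV × (1.602177 × 10⁻¹⁹ J/eV) = 1.647985e-17 J

Using E = hf:
f = E/h = 1.647985e-17 J / (6.62607 × 10⁻³⁴ J·s)
f = 2.4871e+16 Hz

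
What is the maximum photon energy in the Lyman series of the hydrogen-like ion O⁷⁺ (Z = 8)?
870.76 eV

The series limit corresponds to the transition from n = ∞ to n = 1.
This is the highest energy (shortest wavelength) transition in the Lyman series.

E_∞ = 0 eV
E_1 = -13.6057 × 8² / 1² = -870.76 eV

Energy at series limit:
ΔE = E_∞ - E_1 = 0 - (-870.76) = 870.76 eV

This energy equals the ionization energy from the n = 1 state of O⁷⁺.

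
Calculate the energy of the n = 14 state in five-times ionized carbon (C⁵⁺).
-2.49901 eV

For hydrogen-like ions, the energy levels scale with Z²:
E_n = -13.6057 Z² / n² eV

For C⁵⁺ (Z = 6) at n = 14:
E_14 = -13.6057 × 6² / 14²
E_14 = -13.6057 × 36 / 196
E_14 = -489.8052 / 196
E_14 = -2.49901 eV

The energy is 36 times more negative than hydrogen at the same n due to the stronger nuclear charge.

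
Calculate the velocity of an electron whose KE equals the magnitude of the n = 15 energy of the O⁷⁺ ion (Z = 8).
1.17e+06 m/s (or 0.38919% of c)

The binding energy at n = 15 for O⁷⁺ is:
E_15 = -13.6057 × 8²/15² = -3.8700658 eV
|E_15| = 3.8700658 eV

Convert to Joules:
KE = 3.8700658 eV × (1.602177 × 10⁻¹⁹ J/eV) = 6.2005e-19 J

Using KE = ½mv²:
v = √(2·KE/m_e)
v = √(2 × 6.2005e-19 J / 9.10938 × 10⁻³¹ kg)
v = 1.17e+06 m/s

This is approximately 0.38919% the speed of light.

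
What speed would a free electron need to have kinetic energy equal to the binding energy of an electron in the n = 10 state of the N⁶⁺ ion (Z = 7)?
1.53e+06 m/s (or 0.5108% of c)

The binding energy at n = 10 for N⁶⁺ is:
E_10 = -13.6057 × 7²/10² = -6.666793 eV
|E_10| = 6.666793 eV

Convert to Joules:
KE = 6.666793 eV × (1.602177 × 10⁻¹⁹ J/eV) = 1.0681e-18 J

Using KE = ½mv²:
v = √(2·KE/m_e)
v = √(2 × 1.0681e-18 J / 9.10938 × 10⁻³¹ kg)
v = 1.53e+06 m/s

This is approximately 0.5108% the speed of light.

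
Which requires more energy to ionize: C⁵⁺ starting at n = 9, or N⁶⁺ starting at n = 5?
N⁶⁺ at n = 5 (E = -26.667172 eV)

Using E_n = -13.6057 Z² / n² eV:

C⁵⁺ (Z = 6) at n = 9:
E = -13.6057 × 6² / 9² = -13.6057 × 36 / 81 = -6.046977778 eV

N⁶⁺ (Z = 7) at n = 5:
E = -13.6057 × 7² / 5² = -13.6057 × 49 / 25 = -26.667172000 eV

Since -26.667172000 eV < -6.046977778 eV,
N⁶⁺ at n = 5 is more tightly bound (requires more energy to ionize).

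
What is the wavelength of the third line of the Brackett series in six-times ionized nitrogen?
44.1826 nm

The lines of a series are numbered from the longest wavelength (smallest ΔE) outward; the third line is the transition from n = n_f + 3 to n_f.
The Brackett series has all transitions ending at n_f = 4.

For N⁶⁺ (Z = 7), the third line (γ-line) is the jump from n = 7 to n = 4:
E_7 = -13.6057 × 7² / 7² = -13.605700 eV
E_4 = -13.6057 × 7² / 4² = -41.667456 eV
ΔE = E_7 - E_4 = 28.061756 eV

λ = hc/E = 1239.84 eV·nm / 28.061756 eV
λ = 44.1826 nm

This is the γ-line of the Brackett series in N⁶⁺.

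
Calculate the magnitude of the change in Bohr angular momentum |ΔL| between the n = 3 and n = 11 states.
8.44e-34 J·s (or 8ℏ)

In the Bohr model, L_n = nℏ where ℏ = 1.0546e-34 J·s.

L_11 = 11ℏ = 1.1601e-33 J·s
L_3 = 3ℏ = 3.1638e-34 J·s

ΔL = L_11 - L_3 = (11 - 3)ℏ = 8ℏ
ΔL = 8 × 1.0546e-34 J·s = 8.44e-34 J·s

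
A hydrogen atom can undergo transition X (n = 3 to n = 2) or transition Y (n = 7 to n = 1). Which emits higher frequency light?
7 → 1

Calculate the energy for each transition:

Transition 3 → 2:
ΔE₁ = |E_2 - E_3| = |-13.6057/2² - (-13.6057/3²)|
ΔE₁ = |-3.4014250000 - (-1.5117444444)| = 1.8896806 eV

Transition 7 → 1:
ΔE₂ = |E_1 - E_7| = |-13.6057/1² - (-13.6057/7²)|
ΔE₂ = |-13.6057000000 - (-0.2776673469)| = 13.3280327 eV

Since 13.3280327 eV > 1.8896806 eV, the transition 7 → 1 emits the more energetic photon.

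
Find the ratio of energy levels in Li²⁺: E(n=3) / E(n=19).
40.11111

Using E_n = -13.6057 Z² / n² eV with Z = 3:

E_3 = -13.6057 × 3² / 3² = -122.4513 / 9 = -13.60570000000 eV
E_19 = -13.6057 × 3² / 19² = -122.4513 / 361 = -0.33920027701 eV

The ratio is:
E_3/E_19 = (-13.60570000000) / (-0.33920027701)
E_3/E_19 = (-122.4513/9) / (-122.4513/361)
E_3/E_19 = 361/9
E_3/E_19 = 40.11111
(Note: the Z² factors cancel in the ratio.)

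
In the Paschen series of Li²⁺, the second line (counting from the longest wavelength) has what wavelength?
142.38518 nm

The lines of a series are numbered from the longest wavelength (smallest ΔE) outward; the second line is the transition from n = n_f + 2 to n_f.
The Paschen series has all transitions ending at n_f = 3.

For Li²⁺ (Z = 3), the second line (β-line) is the jump from n = 5 to n = 3:
E_5 = -13.6057 × 3² / 5² = -4.898052000 eV
E_3 = -13.6057 × 3² / 3² = -13.605700000 eV
ΔE = E_5 - E_3 = 8.707648000 eV

λ = hc/E = 1239.84 eV·nm / 8.707648000 eV
λ = 142.38518 nm

This is the β-line of the Paschen series in Li²⁺.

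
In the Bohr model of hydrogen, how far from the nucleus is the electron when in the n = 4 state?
0.8467 nm (or 8.4668 Å)

The Bohr radius formula is:
r_n = n² a₀ / Z

where a₀ = 0.0529177 nm is the Bohr radius.

For H (Z = 1) at n = 4:
r_4 = 4² × 0.0529177 nm / 1
r_4 = 16 × 0.0529177 nm / 1
r_4 = 0.84668 nm / 1
r_4 = 0.8467 nm

The electron orbits at approximately 0.8467 nm from the nucleus.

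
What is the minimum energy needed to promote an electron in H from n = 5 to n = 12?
0.450 eV

The energy levels of a hydrogen-like atom are E_n = -13.6057 eV / n².

Energy at n = 5: E_5 = -13.6057 / 5² = -0.544228 eV
Energy at n = 12: E_12 = -13.6057 / 12² = -0.094484 eV

The excitation energy is the difference:
ΔE = E_12 - E_5
ΔE = -0.094484 - (-0.544228)
ΔE = 0.450 eV

Since this is positive, energy must be absorbed (photon absorption).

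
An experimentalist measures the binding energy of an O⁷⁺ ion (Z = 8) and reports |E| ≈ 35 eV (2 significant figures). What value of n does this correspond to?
n = 5

The exact energy levels follow E_n = -13.6057 Z² / n² eV with Z = 8.

The measured value (-35 eV) is reported to only 2 significant figures, so we must test candidate n values and see which one matches to that precision.

Candidate energies:
  n = 3:  E = -13.6057 × 8² / 3² = -96.751644 eV
  n = 4:  E = -13.6057 × 8² / 4² = -54.422800 eV
  n = 5:  E = -13.6057 × 8² / 5² = -34.830592 eV  ← matches
  n = 6:  E = -13.6057 × 8² / 6² = -24.187911 eV
  n = 7:  E = -13.6057 × 8² / 7² = -17.770710 eV

Checking against the measurement of -35 eV (2 sig figs), only n = 5 agrees:
E_5 = -34.830592 eV, which rounds to -35 eV ✓

Therefore n = 5.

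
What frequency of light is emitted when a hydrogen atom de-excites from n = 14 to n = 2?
8.06e+14 Hz

First, find the transition energy:
E_14 = -13.6057 / 14² = -0.0694168 eV
E_2 = -13.6057 / 2² = -3.4014250 eV
|ΔE| = |E_2 - E_14| = 3.3320082 eV

Convert to Joules: E = 3.3320082 eV × (1.602177 × 10⁻¹⁹ J/eV) = 5.3385e-19 J

Using E = hf:
f = E/h = 5.3385e-19 J / (6.62607 × 10⁻³⁴ J·s)
f = 8.06e+14 Hz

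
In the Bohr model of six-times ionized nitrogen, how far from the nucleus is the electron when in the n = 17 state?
2.18475 nm (or 21.84746 Å)

The Bohr radius formula is:
r_n = n² a₀ / Z

where a₀ = 0.05291772 nm is the Bohr radius.

For N⁶⁺ (Z = 7) at n = 17:
r_17 = 17² × 0.05291772 nm / 7
r_17 = 289 × 0.05291772 nm / 7
r_17 = 15.293221 nm / 7
r_17 = 2.18475 nm

The electron orbits at approximately 2.18475 nm from the nucleus.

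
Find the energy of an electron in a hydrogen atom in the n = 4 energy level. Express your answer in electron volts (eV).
-0.85 eV

The energy levels of a hydrogen-like atom are given by:
E_n = -13.6057 eV / n²

For n = 4:
E_4 = -13.6057 eV / 4²
E_4 = -13.6057 eV / 16
E_4 = -0.85 eV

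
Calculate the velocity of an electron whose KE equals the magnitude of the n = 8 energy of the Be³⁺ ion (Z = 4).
1.094e+06 m/s (or 0.36% of c)

The binding energy at n = 8 for Be³⁺ is:
E_8 = -13.6057 × 4²/8² = -3.401425 eV
|E_8| = 3.401425 eV

Convert to Joules:
KE = 3.401425 eV × (1.602177 × 10⁻¹⁹ J/eV) = 5.44968e-19 J

Using KE = ½mv²:
v = √(2·KE/m_e)
v = √(2 × 5.44968e-19 J / 9.10938 × 10⁻³¹ kg)
v = 1.094e+06 m/s

This is approximately 0.36% the speed of light.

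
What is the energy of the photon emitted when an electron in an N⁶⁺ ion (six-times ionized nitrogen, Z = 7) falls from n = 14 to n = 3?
70.67405 eV

The energy levels are E_n = -13.6057 Z² eV / n².

Energy at n = 14: E_14 = -13.6057 × 7² / 14² = -3.40142500 eV
Energy at n = 3: E_3 = -13.6057 × 7² / 3² = -74.07547778 eV

For emission (electron falling to lower state), the photon energy is:
E_photon = E_14 - E_3 = |-3.40142500 - (-74.07547778)|
E_photon = 70.67405 eV

This energy is carried away by the emitted photon.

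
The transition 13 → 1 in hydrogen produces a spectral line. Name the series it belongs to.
Lyman series

The spectral series in hydrogen are named based on the final (lower) energy level:
- Lyman series: n_final = 1 (ultraviolet)
- Balmer series: n_final = 2 (visible/near-UV)
- Paschen series: n_final = 3 (infrared)
- Brackett series: n_final = 4 (infrared)
- Pfund series: n_final = 5 (far infrared)

Since this transition ends at n = 1, it belongs to the Lyman series.

For reference, this 13 → 1 line has photon energy
ΔE = 13.6057 eV × (1/1² - 1/13²) = 13.5251929 eV,
corresponding to wavelength λ = hc/ΔE = 1239.84 eV·nm / 13.5251929 eV = 91.66893 nm in the ultraviolet region.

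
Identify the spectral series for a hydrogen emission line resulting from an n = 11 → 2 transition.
Balmer series

The spectral series in hydrogen are named based on the final (lower) energy level:
- Lyman series: n_final = 1 (ultraviolet)
- Balmer series: n_final = 2 (visible/near-UV)
- Paschen series: n_final = 3 (infrared)
- Brackett series: n_final = 4 (infrared)
- Pfund series: n_final = 5 (far infrared)

Since this transition ends at n = 2, it belongs to the Balmer series.

For reference, this 11 → 2 line has photon energy
ΔE = 13.6057 eV × (1/2² - 1/11²) = 3.2889812 eV,
corresponding to wavelength λ = hc/ΔE = 1239.84 eV·nm / 3.2889812 eV = 376.968 nm in the visible/near-UV region.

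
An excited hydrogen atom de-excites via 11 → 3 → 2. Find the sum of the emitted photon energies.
3.289 eV

The energy levels of hydrogen are E_n = -13.6057 / n² eV.

First transition (11 → 3):
ΔE₁ = |E_3 - E_11|
ΔE₁ = |-1.511744444 - (-0.112443802)| = 1.399301 eV

Second transition (3 → 2):
ΔE₂ = |E_2 - E_3|
ΔE₂ = |-3.401425000 - (-1.511744444)| = 1.889681 eV

Total energy released:
E_total = ΔE₁ + ΔE₂ = 1.399301 + 1.889681 = 3.289 eV

Note: This equals the direct transition 11 → 2: 3.289 eV ✓
Energy is conserved regardless of the path taken.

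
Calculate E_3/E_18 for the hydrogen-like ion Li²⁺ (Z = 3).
36.000000

Using E_n = -13.6057 Z² / n² eV with Z = 3:

E_3 = -13.6057 × 3² / 3² = -122.4513 / 9 = -13.605700000000 eV
E_18 = -13.6057 × 3² / 18² = -122.4513 / 324 = -0.377936111111 eV

The ratio is:
E_3/E_18 = (-13.605700000000) / (-0.377936111111)
E_3/E_18 = (-122.4513/9) / (-122.4513/324)
E_3/E_18 = 324/9
E_3/E_18 = 36.000000
(Note: the Z² factors cancel in the ratio.)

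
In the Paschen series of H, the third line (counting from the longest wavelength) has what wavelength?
1093.518 nm

The lines of a series are numbered from the longest wavelength (smallest ΔE) outward; the third line is the transition from n = n_f + 3 to n_f.
The Paschen series has all transitions ending at n_f = 3.

For H, the third line (γ-line) is the jump from n = 6 to n = 3:
E_6 = -13.6057 / 6² = -0.37793611 eV
E_3 = -13.6057 / 3² = -1.51174444 eV
ΔE = E_6 - E_3 = 1.13380833 eV

λ = hc/E = 1239.84 eV·nm / 1.13380833 eV
λ = 1093.518 nm

This is the γ-line of the Paschen series in H.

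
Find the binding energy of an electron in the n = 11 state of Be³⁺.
1.799101 eV

The ionization energy is the energy needed to remove the electron completely (n → ∞).

For a hydrogen-like ion with Z = 4, E_n = -13.6057 Z² / n² eV.

At n = 11: E_11 = -13.6057 × 4² / 11² = -1.799100826 eV
At n = ∞: E_∞ = 0 eV

Ionization energy = E_∞ - E_11 = 0 - (-1.799100826) = 1.799100826 eV
Ionization energy ≈ 1.799101 eV

This is also called the binding energy of the electron in state n = 11.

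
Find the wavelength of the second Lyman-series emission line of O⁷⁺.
1.60183 nm

The lines of a series are numbered from the longest wavelength (smallest ΔE) outward; the second line is the transition from n = n_f + 2 to n_f.
The Lyman series has all transitions ending at n_f = 1.

For O⁷⁺ (Z = 8), the second line (β-line) is the jump from n = 3 to n = 1:
E_3 = -13.6057 × 8² / 3² = -96.7516444 eV
E_1 = -13.6057 × 8² / 1² = -870.7648000 eV
ΔE = E_3 - E_1 = 774.0131556 eV

λ = hc/E = 1239.84 eV·nm / 774.0131556 eV
λ = 1.60183 nm

This is the β-line of the Lyman series in O⁷⁺.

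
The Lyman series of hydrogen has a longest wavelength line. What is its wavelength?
121.50202 nm

The longest wavelength corresponds to the smallest energy transition in the series.
The Lyman series has all transitions ending at n_f = 1.

For H, the first line (α-line) is the jump from n = 2 to n = 1:
E_2 = -13.6057 / 2² = -3.40142500 eV
E_1 = -13.6057 / 1² = -13.60570000 eV
ΔE = E_2 - E_1 = 10.20427500 eV

λ = hc/E = 1239.84 eV·nm / 10.20427500 eV
λ = 121.50202 nm

This is the α-line of the Lyman series in H.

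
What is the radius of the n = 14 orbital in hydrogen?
10.37187 nm (or 103.71873 Å)

The Bohr radius formula is:
r_n = n² a₀ / Z

where a₀ = 0.05291772 nm is the Bohr radius.

For H (Z = 1) at n = 14:
r_14 = 14² × 0.05291772 nm / 1
r_14 = 196 × 0.05291772 nm / 1
r_14 = 10.371873 nm / 1
r_14 = 10.37187 nm

The electron orbits at approximately 10.37187 nm from the nucleus.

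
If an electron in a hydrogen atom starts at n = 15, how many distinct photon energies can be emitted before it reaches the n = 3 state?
78

The electron can occupy levels n = 3, 4, ..., 15 during de-excitation — that is m = 15 - 3 + 1 = 13 distinct levels.

The number of distinct spectral lines equals the number of ways to choose 2 of these m levels (each pair gives one possible emission transition):

Number of lines = m(m-1)/2 = 13×12/2 = 78

These correspond to all possible transitions between the 13 levels:
15 → 14, 15 → 13, 15 → 12, 15 → 11, 15 → 10, 15 → 9, 15 → 8, 15 → 7...

Each transition produces a photon with a unique energy (and thus wavelength). This count does not depend on Z.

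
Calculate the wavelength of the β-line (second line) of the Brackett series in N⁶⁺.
53.560 nm

The lines of a series are numbered from the longest wavelength (smallest ΔE) outward; the second line is the transition from n = n_f + 2 to n_f.
The Brackett series has all transitions ending at n_f = 4.

For N⁶⁺ (Z = 7), the second line (β-line) is the jump from n = 6 to n = 4:
E_6 = -13.6057 × 7² / 6² = -18.51887 eV
E_4 = -13.6057 × 7² / 4² = -41.66746 eV
ΔE = E_6 - E_4 = 23.14859 eV

λ = hc/E = 1239.84 eV·nm / 23.14859 eV
λ = 53.560 nm

This is the β-line of the Brackett series in N⁶⁺.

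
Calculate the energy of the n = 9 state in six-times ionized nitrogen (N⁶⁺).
-8.2306 eV

For hydrogen-like ions, the energy levels scale with Z²:
E_n = -13.6057 Z² / n² eV

For N⁶⁺ (Z = 7) at n = 9:
E_9 = -13.6057 × 7² / 9²
E_9 = -13.6057 × 49 / 81
E_9 = -666.6793 / 81
E_9 = -8.2306 eV

The energy is 49 times more negative than hydrogen at the same n due to the stronger nuclear charge.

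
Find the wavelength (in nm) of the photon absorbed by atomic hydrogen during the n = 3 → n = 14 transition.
859.61 nm

First, find the transition energy using E_n = -13.6057 / n² eV:
E_3 = -13.6057 / 3² = -1.511744 eV
E_14 = -13.6057 / 14² = -0.069417 eV

Photon energy: |ΔE| = |E_14 - E_3| = 1.442327 eV

Convert to wavelength using E = hc/λ with hc = 1239.84 eV·nm:
λ = hc/E = 1239.84 eV·nm / 1.442327 eV
λ = 859.61 nm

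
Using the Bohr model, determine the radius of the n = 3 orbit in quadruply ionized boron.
0.0953 nm (or 0.9525 Å)

The Bohr radius formula is:
r_n = n² a₀ / Z

where a₀ = 0.0529177 nm is the Bohr radius.

For B⁴⁺ (Z = 5) at n = 3:
r_3 = 3² × 0.0529177 nm / 5
r_3 = 9 × 0.0529177 nm / 5
r_3 = 0.47626 nm / 5
r_3 = 0.0953 nm

The electron orbits at approximately 0.0953 nm from the nucleus.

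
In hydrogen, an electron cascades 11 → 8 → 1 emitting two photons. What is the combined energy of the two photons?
13.493256 eV

The energy levels of hydrogen are E_n = -13.6057 / n² eV.

First transition (11 → 8):
ΔE₁ = |E_8 - E_11|
ΔE₁ = |-0.212589062500 - (-0.112443801653)| = 0.100145261 eV

Second transition (8 → 1):
ΔE₂ = |E_1 - E_8|
ΔE₂ = |-13.605700000000 - (-0.212589062500)| = 13.393110938 eV

Total energy released:
E_total = ΔE₁ + ΔE₂ = 0.100145261 + 13.393110938 = 13.493256 eV

Note: This equals the direct transition 11 → 1: 13.493256 eV ✓
Energy is conserved regardless of the path taken.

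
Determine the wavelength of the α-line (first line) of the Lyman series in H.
121.50202 nm

The longest wavelength corresponds to the smallest energy transition in the series.
The Lyman series has all transitions ending at n_f = 1.

For H, the first line (α-line) is the jump from n = 2 to n = 1:
E_2 = -13.6057 / 2² = -3.40142500 eV
E_1 = -13.6057 / 1² = -13.60570000 eV
ΔE = E_2 - E_1 = 10.20427500 eV

λ = hc/E = 1239.84 eV·nm / 10.20427500 eV
λ = 121.50202 nm

This is the α-line of the Lyman series in H.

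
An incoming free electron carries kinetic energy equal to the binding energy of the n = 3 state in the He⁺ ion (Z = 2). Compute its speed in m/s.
1.4585e+06 m/s (or 0.486% of c)

The binding energy at n = 3 for He⁺ is:
E_3 = -13.6057 × 2²/3² = -6.0469778 eV
|E_3| = 6.0469778 eV

Convert to Joules:
KE = 6.0469778 eV × (1.602177 × 10⁻¹⁹ J/eV) = 9.688329e-19 J

Using KE = ½mv²:
v = √(2·KE/m_e)
v = √(2 × 9.688329e-19 J / 9.10938 × 10⁻³¹ kg)
v = 1.4585e+06 m/s

This is approximately 0.486% the speed of light.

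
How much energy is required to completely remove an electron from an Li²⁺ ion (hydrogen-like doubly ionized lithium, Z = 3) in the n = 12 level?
0.85036 eV

The ionization energy is the energy needed to remove the electron completely (n → ∞).

For a hydrogen-like ion with Z = 3, E_n = -13.6057 Z² / n² eV.

At n = 12: E_12 = -13.6057 × 3² / 12² = -0.85035625 eV
At n = ∞: E_∞ = 0 eV

Ionization energy = E_∞ - E_12 = 0 - (-0.85035625) = 0.85035625 eV
Ionization energy ≈ 0.85036 eV

This is also called the binding energy of the electron in state n = 12.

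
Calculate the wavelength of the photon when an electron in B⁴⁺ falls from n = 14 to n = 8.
346.391206 nm

First, find the transition energy using E_n = -13.6057 Z² / n² eV:
E_14 = -13.6057 × 5² / 14² = -1.7354209184 eV
E_8 = -13.6057 × 5² / 8² = -5.3147265625 eV

Photon energy: |ΔE| = |E_8 - E_14| = 3.5793056441 eV

Convert to wavelength using E = hc/λ with hc = 1239.84 eV·nm:
λ = hc/E = 1239.84 eV·nm / 3.5793056441 eV
λ = 346.391206 nm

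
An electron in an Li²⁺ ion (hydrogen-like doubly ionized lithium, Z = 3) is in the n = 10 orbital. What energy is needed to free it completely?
1.22 eV

The ionization energy is the energy needed to remove the electron completely (n → ∞).

For a hydrogen-like ion with Z = 3, E_n = -13.6057 Z² / n² eV.

At n = 10: E_10 = -13.6057 × 3² / 10² = -1.22451 eV
At n = ∞: E_∞ = 0 eV

Ionization energy = E_∞ - E_10 = 0 - (-1.22451) = 1.22451 eV
Ionization energy ≈ 1.22 eV

This is also called the binding energy of the electron in state n = 10.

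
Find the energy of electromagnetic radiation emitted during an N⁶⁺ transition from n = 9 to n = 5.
18.437 eV

The energy levels are E_n = -13.6057 Z² eV / n².

Energy at n = 9: E_9 = -13.6057 × 7² / 9² = -8.230609 eV
Energy at n = 5: E_5 = -13.6057 × 7² / 5² = -26.667172 eV

For emission (electron falling to lower state), the photon energy is:
E_photon = E_9 - E_5 = |-8.230609 - (-26.667172)|
E_photon = 18.437 eV

This energy is carried away by the emitted photon.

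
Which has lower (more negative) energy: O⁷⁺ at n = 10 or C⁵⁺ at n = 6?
C⁵⁺ at n = 6 (E = -13.606 eV)

Using E_n = -13.6057 Z² / n² eV:

O⁷⁺ (Z = 8) at n = 10:
E = -13.6057 × 8² / 10² = -13.6057 × 64 / 100 = -8.707648 eV

C⁵⁺ (Z = 6) at n = 6:
E = -13.6057 × 6² / 6² = -13.6057 × 36 / 36 = -13.605700 eV

Since -13.605700 eV < -8.707648 eV,
C⁵⁺ at n = 6 is more tightly bound (requires more energy to ionize).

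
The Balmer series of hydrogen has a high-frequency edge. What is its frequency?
8.2246e+14 Hz

The series limit corresponds to the transition from n = ∞ to n = 2.
This is the highest energy (shortest wavelength) transition in the Balmer series.

E_∞ = 0 eV
E_2 = -13.6057 / 2² = -3.40142500 eV

Energy at series limit:
ΔE = E_∞ - E_2 = 0 - (-3.40142500) = 3.40142500 eV
E = 3.40142500 eV × (1.602177 × 10⁻¹⁹ J/eV) = 5.449685e-19 J
f = E/h = 5.449685e-19 J / (6.62607 × 10⁻³⁴ J·s) = 8.2246e+14 Hz

This energy equals the ionization energy from the n = 2 state of hydrogen.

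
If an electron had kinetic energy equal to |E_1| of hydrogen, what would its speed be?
2.19e+06 m/s (or 0.73% of c)

The binding energy at n = 1 for hydrogen is:
E_1 = -13.6057/1² = -13.6057 eV
|E_1| = 13.6057 eV

Convert to Joules:
KE = 13.6057 eV × (1.602177 × 10⁻¹⁹ J/eV) = 2.1799e-18 J

Using KE = ½mv²:
v = √(2·KE/m_e)
v = √(2 × 2.1799e-18 J / 9.10938 × 10⁻³¹ kg)
v = 2.19e+06 m/s

This is approximately 0.73% the speed of light.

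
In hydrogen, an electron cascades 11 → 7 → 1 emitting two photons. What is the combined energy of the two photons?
13.49 eV

The energy levels of hydrogen are E_n = -13.6057 / n² eV.

First transition (11 → 7):
ΔE₁ = |E_7 - E_11|
ΔE₁ = |-0.27766735 - (-0.11244380)| = 0.16522 eV

Second transition (7 → 1):
ΔE₂ = |E_1 - E_7|
ΔE₂ = |-13.60570000 - (-0.27766735)| = 13.32803 eV

Total energy released:
E_total = ΔE₁ + ΔE₂ = 0.16522 + 13.32803 = 13.49 eV

Note: This equals the direct transition 11 → 1: 13.49 eV ✓
Energy is conserved regardless of the path taken.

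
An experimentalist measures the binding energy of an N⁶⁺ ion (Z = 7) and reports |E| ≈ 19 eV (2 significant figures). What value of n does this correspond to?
n = 6

The exact energy levels follow E_n = -13.6057 Z² / n² eV with Z = 7.

The measured value (-19 eV) is reported to only 2 significant figures, so we must test candidate n values and see which one matches to that precision.

Candidate energies:
  n = 4:  E = -13.6057 × 7² / 4² = -41.66746 eV
  n = 5:  E = -13.6057 × 7² / 5² = -26.66717 eV
  n = 6:  E = -13.6057 × 7² / 6² = -18.51887 eV  ← matches
  n = 7:  E = -13.6057 × 7² / 7² = -13.60570 eV
  n = 8:  E = -13.6057 × 7² / 8² = -10.41686 eV

Checking against the measurement of -19 eV (2 sig figs), only n = 6 agrees:
E_6 = -18.51887 eV, which rounds to -19 eV ✓

Therefore n = 6.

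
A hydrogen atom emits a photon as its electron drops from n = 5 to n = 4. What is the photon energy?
0.30613 eV

The energy levels are E_n = -13.6057 eV / n².

Energy at n = 5: E_5 = -13.6057 / 5² = -0.54422800 eV
Energy at n = 4: E_4 = -13.6057 / 4² = -0.85035625 eV

For emission (electron falling to lower state), the photon energy is:
E_photon = E_5 - E_4 = |-0.54422800 - (-0.85035625)|
E_photon = 0.30613 eV

This energy is carried away by the emitted photon.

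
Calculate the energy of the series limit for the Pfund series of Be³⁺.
8.708 eV

The series limit corresponds to the transition from n = ∞ to n = 5.
This is the highest energy (shortest wavelength) transition in the Pfund series.

E_∞ = 0 eV
E_5 = -13.6057 × 4² / 5² = -8.708 eV

Energy at series limit:
ΔE = E_∞ - E_5 = 0 - (-8.708) = 8.708 eV

This energy equals the ionization energy from the n = 5 state of Be³⁺.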